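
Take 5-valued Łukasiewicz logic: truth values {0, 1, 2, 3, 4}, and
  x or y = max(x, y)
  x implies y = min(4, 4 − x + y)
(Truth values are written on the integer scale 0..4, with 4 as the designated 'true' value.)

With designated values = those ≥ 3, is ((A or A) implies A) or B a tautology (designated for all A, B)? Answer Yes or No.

At A = 1, B = 2, for instance:
A or A = 1 or 1 = 1
(A or A) implies A = 1 implies 1 = 4
((A or A) implies A) or B = 4 or 2 = 4
and checking the remaining 24 assignments likewise gives ≥ 3 in every case.

Yes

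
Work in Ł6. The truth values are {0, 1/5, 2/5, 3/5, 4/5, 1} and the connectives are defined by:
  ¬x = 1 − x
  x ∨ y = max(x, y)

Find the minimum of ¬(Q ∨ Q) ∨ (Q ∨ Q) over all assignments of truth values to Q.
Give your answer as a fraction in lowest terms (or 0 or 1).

Take Q = 2/5:
Q ∨ Q = 2/5 ∨ 2/5 = 2/5
¬(Q ∨ Q) = ¬2/5 = 3/5
Q ∨ Q = 2/5 ∨ 2/5 = 2/5
¬(Q ∨ Q) ∨ (Q ∨ Q) = 3/5 ∨ 2/5 = 3/5
No assignment yields a value below 3/5, so this is the minimum.

3/5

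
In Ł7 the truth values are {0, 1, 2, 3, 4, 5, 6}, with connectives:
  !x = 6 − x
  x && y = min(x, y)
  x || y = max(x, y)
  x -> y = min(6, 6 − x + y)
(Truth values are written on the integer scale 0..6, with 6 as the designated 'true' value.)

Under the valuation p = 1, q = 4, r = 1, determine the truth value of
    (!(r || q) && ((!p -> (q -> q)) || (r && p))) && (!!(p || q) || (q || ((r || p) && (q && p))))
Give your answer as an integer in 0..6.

2

r || q = 1 || 4 = 4
!(r || q) = !4 = 2
!p = !1 = 5
q -> q = 4 -> 4 = 6
!p -> (q -> q) = 5 -> 6 = 6
r && p = 1 && 1 = 1
(!p -> (q -> q)) || (r && p) = 6 || 1 = 6
!(r || q) && ((!p -> (q -> q)) || (r && p)) = 2 && 6 = 2
p || q = 1 || 4 = 4
!(p || q) = !4 = 2
!!(p || q) = !2 = 4
r || p = 1 || 1 = 1
q && p = 4 && 1 = 1
(r || p) && (q && p) = 1 && 1 = 1
q || ((r || p) && (q && p)) = 4 || 1 = 4
!!(p || q) || (q || ((r || p) && (q && p))) = 4 || 4 = 4
(!(r || q) && ((!p -> (q -> q)) || (r && p))) && (!!(p || q) || (q || ((r || p) && (q && p)))) = 2 && 4 = 2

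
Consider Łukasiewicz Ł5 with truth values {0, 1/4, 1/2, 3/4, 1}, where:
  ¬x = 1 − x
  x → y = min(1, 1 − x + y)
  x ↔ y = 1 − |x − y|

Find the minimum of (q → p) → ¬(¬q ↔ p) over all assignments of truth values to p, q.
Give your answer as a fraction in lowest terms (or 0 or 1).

Take p = 1/2, q = 1/2:
q → p = 1/2 → 1/2 = 1
¬q = ¬1/2 = 1/2
¬q ↔ p = 1/2 ↔ 1/2 = 1
¬(¬q ↔ p) = ¬1 = 0
(q → p) → ¬(¬q ↔ p) = 1 → 0 = 0
No assignment yields a value below 0, so this is the minimum.

0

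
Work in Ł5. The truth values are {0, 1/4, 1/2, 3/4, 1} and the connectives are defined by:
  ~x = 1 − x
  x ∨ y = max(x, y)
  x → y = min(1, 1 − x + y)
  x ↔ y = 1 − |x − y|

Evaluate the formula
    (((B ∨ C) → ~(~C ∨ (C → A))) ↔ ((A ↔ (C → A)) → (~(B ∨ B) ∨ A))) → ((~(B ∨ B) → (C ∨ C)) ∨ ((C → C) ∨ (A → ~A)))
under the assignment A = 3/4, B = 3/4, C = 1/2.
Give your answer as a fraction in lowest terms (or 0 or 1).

B ∨ C = 3/4 ∨ 1/2 = 3/4
~C = ~1/2 = 1/2
C → A = 1/2 → 3/4 = 1
~C ∨ (C → A) = 1/2 ∨ 1 = 1
~(~C ∨ (C → A)) = ~1 = 0
(B ∨ C) → ~(~C ∨ (C → A)) = 3/4 → 0 = 1/4
C → A = 1/2 → 3/4 = 1
A ↔ (C → A) = 3/4 ↔ 1 = 3/4
B ∨ B = 3/4 ∨ 3/4 = 3/4
~(B ∨ B) = ~3/4 = 1/4
~(B ∨ B) ∨ A = 1/4 ∨ 3/4 = 3/4
(A ↔ (C → A)) → (~(B ∨ B) ∨ A) = 3/4 → 3/4 = 1
((B ∨ C) → ~(~C ∨ (C → A))) ↔ ((A ↔ (C → A)) → (~(B ∨ B) ∨ A)) = 1/4 ↔ 1 = 1/4
B ∨ B = 3/4 ∨ 3/4 = 3/4
~(B ∨ B) = ~3/4 = 1/4
C ∨ C = 1/2 ∨ 1/2 = 1/2
~(B ∨ B) → (C ∨ C) = 1/4 → 1/2 = 1
C → C = 1/2 → 1/2 = 1
~A = ~3/4 = 1/4
A → ~A = 3/4 → 1/4 = 1/2
(C → C) ∨ (A → ~A) = 1 ∨ 1/2 = 1
(~(B ∨ B) → (C ∨ C)) ∨ ((C → C) ∨ (A → ~A)) = 1 ∨ 1 = 1
(((B ∨ C) → ~(~C ∨ (C → A))) ↔ ((A ↔ (C → A)) → (~(B ∨ B) ∨ A))) → ((~(B ∨ B) → (C ∨ C)) ∨ ((C → C) ∨ (A → ~A))) = 1/4 → 1 = 1

1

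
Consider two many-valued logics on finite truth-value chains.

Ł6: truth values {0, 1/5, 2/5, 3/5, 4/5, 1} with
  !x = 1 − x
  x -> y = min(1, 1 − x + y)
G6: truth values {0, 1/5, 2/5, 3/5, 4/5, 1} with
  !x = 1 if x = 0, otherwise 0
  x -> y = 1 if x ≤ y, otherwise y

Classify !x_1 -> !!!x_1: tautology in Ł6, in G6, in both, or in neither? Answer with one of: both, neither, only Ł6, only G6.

In Ł6: every assignment gives 1 — tautology.
In G6: every assignment gives 1 — tautology.

both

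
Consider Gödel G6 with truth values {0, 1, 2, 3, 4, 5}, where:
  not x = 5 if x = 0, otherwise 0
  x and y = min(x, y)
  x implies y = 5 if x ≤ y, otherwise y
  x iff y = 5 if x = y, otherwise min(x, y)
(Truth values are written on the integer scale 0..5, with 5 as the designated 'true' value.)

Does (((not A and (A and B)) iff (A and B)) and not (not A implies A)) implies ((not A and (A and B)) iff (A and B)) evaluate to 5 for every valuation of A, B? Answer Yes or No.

Yes

At A = 3, B = 2, for instance:
not A = not 3 = 0
A and B = 3 and 2 = 2
not A and (A and B) = 0 and 2 = 0
A and B = 3 and 2 = 2
(not A and (A and B)) iff (A and B) = 0 iff 2 = 0
not A = not 3 = 0
not A implies A = 0 implies 3 = 5
not (not A implies A) = not 5 = 0
((not A and (A and B)) iff (A and B)) and not (not A implies A) = 0 and 0 = 0
(((not A and (A and B)) iff (A and B)) and not (not A implies A)) implies ((not A and (A and B)) iff (A and B)) = 0 implies 0 = 5
and checking the remaining 35 assignments likewise gives ≥ 5 in every case.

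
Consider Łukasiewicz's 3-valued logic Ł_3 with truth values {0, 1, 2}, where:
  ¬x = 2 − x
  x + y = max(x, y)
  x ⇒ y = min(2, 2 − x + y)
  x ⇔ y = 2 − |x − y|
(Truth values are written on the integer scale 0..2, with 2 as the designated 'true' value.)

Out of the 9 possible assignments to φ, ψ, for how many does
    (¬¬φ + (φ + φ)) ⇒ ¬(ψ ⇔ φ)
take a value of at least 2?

6

φ = 0, ψ = 0 ↦ 2  ≥
φ = 0, ψ = 1 ↦ 2  ≥
φ = 0, ψ = 2 ↦ 2  ≥
φ = 1, ψ = 0 ↦ 2  ≥
φ = 1, ψ = 1 ↦ 1  <
φ = 1, ψ = 2 ↦ 2  ≥
φ = 2, ψ = 0 ↦ 2  ≥
φ = 2, ψ = 1 ↦ 1  <
φ = 2, ψ = 2 ↦ 0  <
So 6 of the 9 assignments meet the threshold.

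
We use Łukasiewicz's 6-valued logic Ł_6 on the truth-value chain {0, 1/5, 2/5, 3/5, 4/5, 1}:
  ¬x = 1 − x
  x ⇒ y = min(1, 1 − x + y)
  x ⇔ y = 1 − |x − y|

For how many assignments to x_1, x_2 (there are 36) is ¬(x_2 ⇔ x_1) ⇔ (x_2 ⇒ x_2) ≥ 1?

value 1: 2 assignments (counts)
value 4/5: 4 assignments
value 3/5: 6 assignments
value 2/5: 8 assignments
value 1/5: 10 assignments
value 0: 6 assignments
So 2 of the 36 assignments meet the threshold.

2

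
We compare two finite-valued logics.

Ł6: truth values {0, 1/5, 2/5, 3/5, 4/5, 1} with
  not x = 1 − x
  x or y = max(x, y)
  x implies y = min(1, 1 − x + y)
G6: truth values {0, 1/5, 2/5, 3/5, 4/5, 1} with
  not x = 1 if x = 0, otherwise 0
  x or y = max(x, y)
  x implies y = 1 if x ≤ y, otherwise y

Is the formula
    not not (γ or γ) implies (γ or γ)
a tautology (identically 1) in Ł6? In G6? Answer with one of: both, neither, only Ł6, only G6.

In Ł6: every assignment gives 1 — tautology.
In G6: at γ = 1/5 the value is 1/5 — not a tautology.

only Ł6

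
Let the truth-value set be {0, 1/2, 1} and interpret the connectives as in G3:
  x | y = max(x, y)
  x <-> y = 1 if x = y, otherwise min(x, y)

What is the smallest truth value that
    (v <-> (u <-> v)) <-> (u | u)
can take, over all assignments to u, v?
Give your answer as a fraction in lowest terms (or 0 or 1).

1/2

Take u = 1/2, v = 0:
u <-> v = 1/2 <-> 0 = 0
v <-> (u <-> v) = 0 <-> 0 = 1
u | u = 1/2 | 1/2 = 1/2
(v <-> (u <-> v)) <-> (u | u) = 1 <-> 1/2 = 1/2
No assignment yields a value below 1/2, so this is the minimum.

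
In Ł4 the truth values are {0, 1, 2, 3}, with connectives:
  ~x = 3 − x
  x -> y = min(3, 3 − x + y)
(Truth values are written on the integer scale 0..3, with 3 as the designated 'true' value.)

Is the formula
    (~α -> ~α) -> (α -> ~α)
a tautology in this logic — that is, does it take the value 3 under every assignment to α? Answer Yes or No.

No

Counterexample: take α = 2.
~α = ~2 = 1
~α = ~2 = 1
~α -> ~α = 1 -> 1 = 3
~α = ~2 = 1
α -> ~α = 2 -> 1 = 2
(~α -> ~α) -> (α -> ~α) = 3 -> 2 = 2
This gives 2 ≠ 3.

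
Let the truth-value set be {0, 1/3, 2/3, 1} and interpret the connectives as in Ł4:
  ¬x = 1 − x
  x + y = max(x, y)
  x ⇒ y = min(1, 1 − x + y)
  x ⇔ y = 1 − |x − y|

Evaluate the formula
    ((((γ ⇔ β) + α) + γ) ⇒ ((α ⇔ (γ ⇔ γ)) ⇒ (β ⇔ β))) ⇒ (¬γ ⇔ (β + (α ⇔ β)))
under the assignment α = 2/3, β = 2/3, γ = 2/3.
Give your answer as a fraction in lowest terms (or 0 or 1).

γ ⇔ β = 2/3 ⇔ 2/3 = 1
(γ ⇔ β) + α = 1 + 2/3 = 1
((γ ⇔ β) + α) + γ = 1 + 2/3 = 1
γ ⇔ γ = 2/3 ⇔ 2/3 = 1
α ⇔ (γ ⇔ γ) = 2/3 ⇔ 1 = 2/3
β ⇔ β = 2/3 ⇔ 2/3 = 1
(α ⇔ (γ ⇔ γ)) ⇒ (β ⇔ β) = 2/3 ⇒ 1 = 1
(((γ ⇔ β) + α) + γ) ⇒ ((α ⇔ (γ ⇔ γ)) ⇒ (β ⇔ β)) = 1 ⇒ 1 = 1
¬γ = ¬2/3 = 1/3
α ⇔ β = 2/3 ⇔ 2/3 = 1
β + (α ⇔ β) = 2/3 + 1 = 1
¬γ ⇔ (β + (α ⇔ β)) = 1/3 ⇔ 1 = 1/3
((((γ ⇔ β) + α) + γ) ⇒ ((α ⇔ (γ ⇔ γ)) ⇒ (β ⇔ β))) ⇒ (¬γ ⇔ (β + (α ⇔ β))) = 1 ⇒ 1/3 = 1/3

1/3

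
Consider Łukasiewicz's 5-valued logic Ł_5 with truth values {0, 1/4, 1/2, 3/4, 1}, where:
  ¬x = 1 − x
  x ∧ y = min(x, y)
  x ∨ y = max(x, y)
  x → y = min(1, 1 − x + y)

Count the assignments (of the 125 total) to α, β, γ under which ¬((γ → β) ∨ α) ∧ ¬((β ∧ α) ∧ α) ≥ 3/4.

6

value 1: 1 assignment (counts)
value 3/4: 5 assignments (counts)
value 1/2: 12 assignments
value 1/4: 22 assignments
value 0: 85 assignments
So 6 of the 125 assignments meet the threshold.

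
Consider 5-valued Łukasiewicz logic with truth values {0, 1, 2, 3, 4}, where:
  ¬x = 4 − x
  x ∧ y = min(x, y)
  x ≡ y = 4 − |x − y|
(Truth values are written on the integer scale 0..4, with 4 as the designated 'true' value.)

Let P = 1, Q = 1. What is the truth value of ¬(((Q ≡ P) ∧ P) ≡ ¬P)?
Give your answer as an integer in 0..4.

Q ≡ P = 1 ≡ 1 = 4
(Q ≡ P) ∧ P = 4 ∧ 1 = 1
¬P = ¬1 = 3
((Q ≡ P) ∧ P) ≡ ¬P = 1 ≡ 3 = 2
¬(((Q ≡ P) ∧ P) ≡ ¬P) = ¬2 = 2

2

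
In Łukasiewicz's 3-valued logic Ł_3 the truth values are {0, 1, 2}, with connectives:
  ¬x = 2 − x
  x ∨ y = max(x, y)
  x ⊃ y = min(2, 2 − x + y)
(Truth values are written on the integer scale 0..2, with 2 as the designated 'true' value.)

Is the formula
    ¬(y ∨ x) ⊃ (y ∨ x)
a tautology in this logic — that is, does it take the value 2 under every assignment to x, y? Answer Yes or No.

No

Counterexample: take x = 0, y = 0.
y ∨ x = 0 ∨ 0 = 0
¬(y ∨ x) = ¬0 = 2
y ∨ x = 0 ∨ 0 = 0
¬(y ∨ x) ⊃ (y ∨ x) = 2 ⊃ 0 = 0
This gives 0 ≠ 2.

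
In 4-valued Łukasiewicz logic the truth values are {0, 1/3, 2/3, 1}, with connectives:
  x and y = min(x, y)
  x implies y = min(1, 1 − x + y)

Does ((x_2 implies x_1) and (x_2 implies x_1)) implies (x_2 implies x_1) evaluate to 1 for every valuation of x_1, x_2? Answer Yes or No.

Yes

x_1 = 0, x_2 = 0 ↦ 1
x_1 = 0, x_2 = 1/3 ↦ 1
x_1 = 0, x_2 = 2/3 ↦ 1
x_1 = 0, x_2 = 1 ↦ 1
x_1 = 1/3, x_2 = 0 ↦ 1
x_1 = 1/3, x_2 = 1/3 ↦ 1
x_1 = 1/3, x_2 = 2/3 ↦ 1
x_1 = 1/3, x_2 = 1 ↦ 1
x_1 = 2/3, x_2 = 0 ↦ 1
x_1 = 2/3, x_2 = 1/3 ↦ 1
x_1 = 2/3, x_2 = 2/3 ↦ 1
x_1 = 2/3, x_2 = 1 ↦ 1
x_1 = 1, x_2 = 0 ↦ 1
x_1 = 1, x_2 = 1/3 ↦ 1
x_1 = 1, x_2 = 2/3 ↦ 1
x_1 = 1, x_2 = 1 ↦ 1
Every assignment gives a value ≥ 1.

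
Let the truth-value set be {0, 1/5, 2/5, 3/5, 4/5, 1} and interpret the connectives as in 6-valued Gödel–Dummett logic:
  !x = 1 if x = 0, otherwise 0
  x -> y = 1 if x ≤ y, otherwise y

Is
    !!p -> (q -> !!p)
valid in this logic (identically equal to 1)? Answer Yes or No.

Yes

At p = 0, q = 4/5, for instance:
!p = !0 = 1
!!p = !1 = 0
q -> !!p = 4/5 -> 0 = 0
!!p -> (q -> !!p) = 0 -> 0 = 1
and checking the remaining 35 assignments likewise gives ≥ 1 in every case.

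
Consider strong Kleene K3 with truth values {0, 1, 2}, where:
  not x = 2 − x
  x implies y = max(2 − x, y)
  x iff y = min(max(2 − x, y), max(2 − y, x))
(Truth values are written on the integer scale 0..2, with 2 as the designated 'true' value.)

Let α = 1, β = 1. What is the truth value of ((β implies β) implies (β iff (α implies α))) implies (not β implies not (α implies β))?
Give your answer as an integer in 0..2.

β implies β = 1 implies 1 = 1
α implies α = 1 implies 1 = 1
β iff (α implies α) = 1 iff 1 = 1
(β implies β) implies (β iff (α implies α)) = 1 implies 1 = 1
not β = not 1 = 1
α implies β = 1 implies 1 = 1
not (α implies β) = not 1 = 1
not β implies not (α implies β) = 1 implies 1 = 1
((β implies β) implies (β iff (α implies α))) implies (not β implies not (α implies β)) = 1 implies 1 = 1

1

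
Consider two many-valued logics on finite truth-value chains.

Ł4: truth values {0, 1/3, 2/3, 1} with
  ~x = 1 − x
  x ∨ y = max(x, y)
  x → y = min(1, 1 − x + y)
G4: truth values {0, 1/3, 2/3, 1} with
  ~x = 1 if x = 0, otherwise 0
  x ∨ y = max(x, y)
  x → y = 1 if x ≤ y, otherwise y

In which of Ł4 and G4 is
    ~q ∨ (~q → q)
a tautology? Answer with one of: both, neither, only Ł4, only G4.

only G4

In Ł4: at q = 1/3 the value is 2/3 — not a tautology.
In G4: every assignment gives 1 — tautology.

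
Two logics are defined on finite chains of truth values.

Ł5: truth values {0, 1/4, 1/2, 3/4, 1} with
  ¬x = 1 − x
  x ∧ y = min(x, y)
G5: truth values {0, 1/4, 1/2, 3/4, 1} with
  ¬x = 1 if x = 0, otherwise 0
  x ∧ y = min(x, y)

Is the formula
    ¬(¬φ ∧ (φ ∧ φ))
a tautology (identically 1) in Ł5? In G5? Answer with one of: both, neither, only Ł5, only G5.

only G5

In Ł5: at φ = 1/4 the value is 3/4 — not a tautology.
In G5: every assignment gives 1 — tautology.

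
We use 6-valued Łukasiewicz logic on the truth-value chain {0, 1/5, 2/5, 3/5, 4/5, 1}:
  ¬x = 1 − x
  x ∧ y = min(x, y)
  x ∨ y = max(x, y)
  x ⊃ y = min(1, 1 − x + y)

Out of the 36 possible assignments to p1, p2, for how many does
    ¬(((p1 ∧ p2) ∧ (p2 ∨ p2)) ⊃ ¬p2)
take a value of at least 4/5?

value 1: 1 assignment (counts)
value 4/5: 1 assignment (counts)
value 3/5: 3 assignments
value 2/5: 2 assignments
value 1/5: 5 assignments
value 0: 24 assignments
So 2 of the 36 assignments meet the threshold.

2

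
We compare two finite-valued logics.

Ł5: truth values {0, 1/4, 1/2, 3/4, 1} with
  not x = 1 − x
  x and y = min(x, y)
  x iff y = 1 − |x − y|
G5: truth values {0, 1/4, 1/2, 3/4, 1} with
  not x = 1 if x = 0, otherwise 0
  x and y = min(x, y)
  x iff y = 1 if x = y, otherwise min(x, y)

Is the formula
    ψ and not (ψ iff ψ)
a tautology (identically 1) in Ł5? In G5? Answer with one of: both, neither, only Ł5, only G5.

In Ł5: at ψ = 0 the value is 0 — not a tautology.
In G5: at ψ = 0 the value is 0 — not a tautology.

neither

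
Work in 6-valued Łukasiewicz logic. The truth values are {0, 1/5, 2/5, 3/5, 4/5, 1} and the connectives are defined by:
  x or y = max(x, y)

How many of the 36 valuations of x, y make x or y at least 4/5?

value 1: 11 assignments (counts)
value 4/5: 9 assignments (counts)
value 3/5: 7 assignments
value 2/5: 5 assignments
value 1/5: 3 assignments
value 0: 1 assignment
So 20 of the 36 assignments meet the threshold.

20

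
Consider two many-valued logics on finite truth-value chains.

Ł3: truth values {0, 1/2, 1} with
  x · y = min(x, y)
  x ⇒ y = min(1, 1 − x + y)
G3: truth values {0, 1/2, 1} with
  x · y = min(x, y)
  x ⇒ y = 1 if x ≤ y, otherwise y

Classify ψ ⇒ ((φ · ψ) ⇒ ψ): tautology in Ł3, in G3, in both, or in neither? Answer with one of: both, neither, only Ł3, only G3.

In Ł3: every assignment gives 1 — tautology.
In G3: every assignment gives 1 — tautology.

both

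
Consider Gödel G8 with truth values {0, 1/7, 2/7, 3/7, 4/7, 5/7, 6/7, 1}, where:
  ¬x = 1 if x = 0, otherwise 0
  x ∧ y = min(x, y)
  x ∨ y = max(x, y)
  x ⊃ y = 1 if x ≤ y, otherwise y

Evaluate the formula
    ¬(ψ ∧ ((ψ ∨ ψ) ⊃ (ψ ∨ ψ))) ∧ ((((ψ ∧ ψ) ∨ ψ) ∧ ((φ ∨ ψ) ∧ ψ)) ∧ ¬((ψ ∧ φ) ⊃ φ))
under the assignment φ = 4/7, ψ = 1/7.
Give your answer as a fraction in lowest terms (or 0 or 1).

0

ψ ∨ ψ = 1/7 ∨ 1/7 = 1/7
ψ ∨ ψ = 1/7 ∨ 1/7 = 1/7
(ψ ∨ ψ) ⊃ (ψ ∨ ψ) = 1/7 ⊃ 1/7 = 1
ψ ∧ ((ψ ∨ ψ) ⊃ (ψ ∨ ψ)) = 1/7 ∧ 1 = 1/7
¬(ψ ∧ ((ψ ∨ ψ) ⊃ (ψ ∨ ψ))) = ¬1/7 = 0
ψ ∧ ψ = 1/7 ∧ 1/7 = 1/7
(ψ ∧ ψ) ∨ ψ = 1/7 ∨ 1/7 = 1/7
φ ∨ ψ = 4/7 ∨ 1/7 = 4/7
(φ ∨ ψ) ∧ ψ = 4/7 ∧ 1/7 = 1/7
((ψ ∧ ψ) ∨ ψ) ∧ ((φ ∨ ψ) ∧ ψ) = 1/7 ∧ 1/7 = 1/7
ψ ∧ φ = 1/7 ∧ 4/7 = 1/7
(ψ ∧ φ) ⊃ φ = 1/7 ⊃ 4/7 = 1
¬((ψ ∧ φ) ⊃ φ) = ¬1 = 0
(((ψ ∧ ψ) ∨ ψ) ∧ ((φ ∨ ψ) ∧ ψ)) ∧ ¬((ψ ∧ φ) ⊃ φ) = 1/7 ∧ 0 = 0
¬(ψ ∧ ((ψ ∨ ψ) ⊃ (ψ ∨ ψ))) ∧ ((((ψ ∧ ψ) ∨ ψ) ∧ ((φ ∨ ψ) ∧ ψ)) ∧ ¬((ψ ∧ φ) ⊃ φ)) = 0 ∧ 0 = 0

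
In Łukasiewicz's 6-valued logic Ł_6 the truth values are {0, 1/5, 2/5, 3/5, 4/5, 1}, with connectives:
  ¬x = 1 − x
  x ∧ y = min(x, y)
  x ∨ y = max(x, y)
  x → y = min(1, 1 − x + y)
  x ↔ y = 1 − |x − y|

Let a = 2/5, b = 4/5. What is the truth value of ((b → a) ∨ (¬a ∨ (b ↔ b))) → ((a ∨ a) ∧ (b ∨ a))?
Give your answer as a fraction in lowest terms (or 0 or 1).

b → a = 4/5 → 2/5 = 3/5
¬a = ¬2/5 = 3/5
b ↔ b = 4/5 ↔ 4/5 = 1
¬a ∨ (b ↔ b) = 3/5 ∨ 1 = 1
(b → a) ∨ (¬a ∨ (b ↔ b)) = 3/5 ∨ 1 = 1
a ∨ a = 2/5 ∨ 2/5 = 2/5
b ∨ a = 4/5 ∨ 2/5 = 4/5
(a ∨ a) ∧ (b ∨ a) = 2/5 ∧ 4/5 = 2/5
((b → a) ∨ (¬a ∨ (b ↔ b))) → ((a ∨ a) ∧ (b ∨ a)) = 1 → 2/5 = 2/5

2/5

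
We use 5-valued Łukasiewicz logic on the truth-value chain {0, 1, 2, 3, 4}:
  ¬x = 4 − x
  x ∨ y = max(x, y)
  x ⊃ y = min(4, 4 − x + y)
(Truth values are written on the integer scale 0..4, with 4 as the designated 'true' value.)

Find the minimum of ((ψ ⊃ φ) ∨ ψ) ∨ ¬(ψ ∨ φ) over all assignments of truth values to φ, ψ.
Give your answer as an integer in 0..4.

2

Take φ = 0, ψ = 2:
ψ ⊃ φ = 2 ⊃ 0 = 2
(ψ ⊃ φ) ∨ ψ = 2 ∨ 2 = 2
ψ ∨ φ = 2 ∨ 0 = 2
¬(ψ ∨ φ) = ¬2 = 2
((ψ ⊃ φ) ∨ ψ) ∨ ¬(ψ ∨ φ) = 2 ∨ 2 = 2
No assignment yields a value below 2, so this is the minimum.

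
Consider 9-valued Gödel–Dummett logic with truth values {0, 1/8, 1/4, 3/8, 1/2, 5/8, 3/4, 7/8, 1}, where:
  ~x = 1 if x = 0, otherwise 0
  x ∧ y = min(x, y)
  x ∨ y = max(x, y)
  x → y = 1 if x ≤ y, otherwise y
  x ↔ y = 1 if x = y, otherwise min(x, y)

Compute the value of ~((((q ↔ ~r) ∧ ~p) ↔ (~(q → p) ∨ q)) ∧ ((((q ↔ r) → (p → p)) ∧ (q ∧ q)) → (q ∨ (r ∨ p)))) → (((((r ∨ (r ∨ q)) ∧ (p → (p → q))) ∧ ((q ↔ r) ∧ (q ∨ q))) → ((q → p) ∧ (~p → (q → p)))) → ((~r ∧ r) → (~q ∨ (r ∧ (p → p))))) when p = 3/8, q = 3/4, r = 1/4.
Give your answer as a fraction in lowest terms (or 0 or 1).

~r = ~1/4 = 0
q ↔ ~r = 3/4 ↔ 0 = 0
~p = ~3/8 = 0
(q ↔ ~r) ∧ ~p = 0 ∧ 0 = 0
q → p = 3/4 → 3/8 = 3/8
~(q → p) = ~3/8 = 0
~(q → p) ∨ q = 0 ∨ 3/4 = 3/4
((q ↔ ~r) ∧ ~p) ↔ (~(q → p) ∨ q) = 0 ↔ 3/4 = 0
q ↔ r = 3/4 ↔ 1/4 = 1/4
p → p = 3/8 → 3/8 = 1
(q ↔ r) → (p → p) = 1/4 → 1 = 1
q ∧ q = 3/4 ∧ 3/4 = 3/4
((q ↔ r) → (p → p)) ∧ (q ∧ q) = 1 ∧ 3/4 = 3/4
r ∨ p = 1/4 ∨ 3/8 = 3/8
q ∨ (r ∨ p) = 3/4 ∨ 3/8 = 3/4
(((q ↔ r) → (p → p)) ∧ (q ∧ q)) → (q ∨ (r ∨ p)) = 3/4 → 3/4 = 1
(((q ↔ ~r) ∧ ~p) ↔ (~(q → p) ∨ q)) ∧ ((((q ↔ r) → (p → p)) ∧ (q ∧ q)) → (q ∨ (r ∨ p))) = 0 ∧ 1 = 0
~((((q ↔ ~r) ∧ ~p) ↔ (~(q → p) ∨ q)) ∧ ((((q ↔ r) → (p → p)) ∧ (q ∧ q)) → (q ∨ (r ∨ p)))) = ~0 = 1
r ∨ q = 1/4 ∨ 3/4 = 3/4
r ∨ (r ∨ q) = 1/4 ∨ 3/4 = 3/4
p → q = 3/8 → 3/4 = 1
p → (p → q) = 3/8 → 1 = 1
(r ∨ (r ∨ q)) ∧ (p → (p → q)) = 3/4 ∧ 1 = 3/4
q ↔ r = 3/4 ↔ 1/4 = 1/4
q ∨ q = 3/4 ∨ 3/4 = 3/4
(q ↔ r) ∧ (q ∨ q) = 1/4 ∧ 3/4 = 1/4
((r ∨ (r ∨ q)) ∧ (p → (p → q))) ∧ ((q ↔ r) ∧ (q ∨ q)) = 3/4 ∧ 1/4 = 1/4
q → p = 3/4 → 3/8 = 3/8
~p = ~3/8 = 0
q → p = 3/4 → 3/8 = 3/8
~p → (q → p) = 0 → 3/8 = 1
(q → p) ∧ (~p → (q → p)) = 3/8 ∧ 1 = 3/8
(((r ∨ (r ∨ q)) ∧ (p → (p → q))) ∧ ((q ↔ r) ∧ (q ∨ q))) → ((q → p) ∧ (~p → (q → p))) = 1/4 → 3/8 = 1
~r = ~1/4 = 0
~r ∧ r = 0 ∧ 1/4 = 0
~q = ~3/4 = 0
p → p = 3/8 → 3/8 = 1
r ∧ (p → p) = 1/4 ∧ 1 = 1/4
~q ∨ (r ∧ (p → p)) = 0 ∨ 1/4 = 1/4
(~r ∧ r) → (~q ∨ (r ∧ (p → p))) = 0 → 1/4 = 1
((((r ∨ (r ∨ q)) ∧ (p → (p → q))) ∧ ((q ↔ r) ∧ (q ∨ q))) → ((q → p) ∧ (~p → (q → p)))) → ((~r ∧ r) → (~q ∨ (r ∧ (p → p)))) = 1 → 1 = 1
~((((q ↔ ~r) ∧ ~p) ↔ (~(q → p) ∨ q)) ∧ ((((q ↔ r) → (p → p)) ∧ (q ∧ q)) → (q ∨ (r ∨ p)))) → (((((r ∨ (r ∨ q)) ∧ (p → (p → q))) ∧ ((q ↔ r) ∧ (q ∨ q))) → ((q → p) ∧ (~p → (q → p)))) → ((~r ∧ r) → (~q ∨ (r ∧ (p → p))))) = 1 → 1 = 1

1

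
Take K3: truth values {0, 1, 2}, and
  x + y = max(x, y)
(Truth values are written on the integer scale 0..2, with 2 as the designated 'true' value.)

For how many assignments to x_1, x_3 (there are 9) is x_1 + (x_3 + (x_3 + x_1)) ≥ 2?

5

x_1 = 0, x_3 = 0 ↦ 0  <
x_1 = 0, x_3 = 1 ↦ 1  <
x_1 = 0, x_3 = 2 ↦ 2  ≥
x_1 = 1, x_3 = 0 ↦ 1  <
x_1 = 1, x_3 = 1 ↦ 1  <
x_1 = 1, x_3 = 2 ↦ 2  ≥
x_1 = 2, x_3 = 0 ↦ 2  ≥
x_1 = 2, x_3 = 1 ↦ 2  ≥
x_1 = 2, x_3 = 2 ↦ 2  ≥
So 5 of the 9 assignments meet the threshold.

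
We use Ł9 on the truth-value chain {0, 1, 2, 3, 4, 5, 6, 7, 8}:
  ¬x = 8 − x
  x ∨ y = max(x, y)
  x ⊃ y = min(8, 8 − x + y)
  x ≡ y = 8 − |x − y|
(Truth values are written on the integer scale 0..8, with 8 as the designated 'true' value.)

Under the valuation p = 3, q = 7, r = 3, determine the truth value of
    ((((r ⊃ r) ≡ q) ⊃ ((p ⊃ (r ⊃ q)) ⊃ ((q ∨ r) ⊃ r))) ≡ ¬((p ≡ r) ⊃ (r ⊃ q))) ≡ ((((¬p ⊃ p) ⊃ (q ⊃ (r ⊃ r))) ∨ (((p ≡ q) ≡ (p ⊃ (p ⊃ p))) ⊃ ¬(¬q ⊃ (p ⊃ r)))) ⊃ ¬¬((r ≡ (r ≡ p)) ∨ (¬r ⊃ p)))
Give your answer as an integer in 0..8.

5

r ⊃ r = 3 ⊃ 3 = 8
(r ⊃ r) ≡ q = 8 ≡ 7 = 7
r ⊃ q = 3 ⊃ 7 = 8
p ⊃ (r ⊃ q) = 3 ⊃ 8 = 8
q ∨ r = 7 ∨ 3 = 7
(q ∨ r) ⊃ r = 7 ⊃ 3 = 4
(p ⊃ (r ⊃ q)) ⊃ ((q ∨ r) ⊃ r) = 8 ⊃ 4 = 4
((r ⊃ r) ≡ q) ⊃ ((p ⊃ (r ⊃ q)) ⊃ ((q ∨ r) ⊃ r)) = 7 ⊃ 4 = 5
p ≡ r = 3 ≡ 3 = 8
r ⊃ q = 3 ⊃ 7 = 8
(p ≡ r) ⊃ (r ⊃ q) = 8 ⊃ 8 = 8
¬((p ≡ r) ⊃ (r ⊃ q)) = ¬8 = 0
(((r ⊃ r) ≡ q) ⊃ ((p ⊃ (r ⊃ q)) ⊃ ((q ∨ r) ⊃ r))) ≡ ¬((p ≡ r) ⊃ (r ⊃ q)) = 5 ≡ 0 = 3
¬p = ¬3 = 5
¬p ⊃ p = 5 ⊃ 3 = 6
r ⊃ r = 3 ⊃ 3 = 8
q ⊃ (r ⊃ r) = 7 ⊃ 8 = 8
(¬p ⊃ p) ⊃ (q ⊃ (r ⊃ r)) = 6 ⊃ 8 = 8
p ≡ q = 3 ≡ 7 = 4
p ⊃ p = 3 ⊃ 3 = 8
p ⊃ (p ⊃ p) = 3 ⊃ 8 = 8
(p ≡ q) ≡ (p ⊃ (p ⊃ p)) = 4 ≡ 8 = 4
¬q = ¬7 = 1
p ⊃ r = 3 ⊃ 3 = 8
¬q ⊃ (p ⊃ r) = 1 ⊃ 8 = 8
¬(¬q ⊃ (p ⊃ r)) = ¬8 = 0
((p ≡ q) ≡ (p ⊃ (p ⊃ p))) ⊃ ¬(¬q ⊃ (p ⊃ r)) = 4 ⊃ 0 = 4
((¬p ⊃ p) ⊃ (q ⊃ (r ⊃ r))) ∨ (((p ≡ q) ≡ (p ⊃ (p ⊃ p))) ⊃ ¬(¬q ⊃ (p ⊃ r))) = 8 ∨ 4 = 8
r ≡ p = 3 ≡ 3 = 8
r ≡ (r ≡ p) = 3 ≡ 8 = 3
¬r = ¬3 = 5
¬r ⊃ p = 5 ⊃ 3 = 6
(r ≡ (r ≡ p)) ∨ (¬r ⊃ p) = 3 ∨ 6 = 6
¬((r ≡ (r ≡ p)) ∨ (¬r ⊃ p)) = ¬6 = 2
¬¬((r ≡ (r ≡ p)) ∨ (¬r ⊃ p)) = ¬2 = 6
(((¬p ⊃ p) ⊃ (q ⊃ (r ⊃ r))) ∨ (((p ≡ q) ≡ (p ⊃ (p ⊃ p))) ⊃ ¬(¬q ⊃ (p ⊃ r)))) ⊃ ¬¬((r ≡ (r ≡ p)) ∨ (¬r ⊃ p)) = 8 ⊃ 6 = 6
((((r ⊃ r) ≡ q) ⊃ ((p ⊃ (r ⊃ q)) ⊃ ((q ∨ r) ⊃ r))) ≡ ¬((p ≡ r) ⊃ (r ⊃ q))) ≡ ((((¬p ⊃ p) ⊃ (q ⊃ (r ⊃ r))) ∨ (((p ≡ q) ≡ (p ⊃ (p ⊃ p))) ⊃ ¬(¬q ⊃ (p ⊃ r)))) ⊃ ¬¬((r ≡ (r ≡ p)) ∨ (¬r ⊃ p))) = 3 ≡ 6 = 5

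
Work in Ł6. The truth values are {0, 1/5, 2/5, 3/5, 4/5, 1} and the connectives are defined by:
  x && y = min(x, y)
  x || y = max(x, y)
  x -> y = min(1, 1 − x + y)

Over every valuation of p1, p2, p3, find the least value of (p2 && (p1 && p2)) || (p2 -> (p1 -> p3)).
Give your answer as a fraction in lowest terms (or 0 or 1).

3/5

Take p1 = 2/5, p2 = 1, p3 = 0:
p1 && p2 = 2/5 && 1 = 2/5
p2 && (p1 && p2) = 1 && 2/5 = 2/5
p1 -> p3 = 2/5 -> 0 = 3/5
p2 -> (p1 -> p3) = 1 -> 3/5 = 3/5
(p2 && (p1 && p2)) || (p2 -> (p1 -> p3)) = 2/5 || 3/5 = 3/5
No assignment yields a value below 3/5, so this is the minimum.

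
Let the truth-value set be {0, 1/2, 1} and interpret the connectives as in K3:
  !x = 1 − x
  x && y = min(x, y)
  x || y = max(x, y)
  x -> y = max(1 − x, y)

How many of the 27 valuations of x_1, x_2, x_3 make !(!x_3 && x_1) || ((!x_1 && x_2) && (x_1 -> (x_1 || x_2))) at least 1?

15

value 1: 15 assignments (counts)
value 1/2: 9 assignments
value 0: 3 assignments
So 15 of the 27 assignments meet the threshold.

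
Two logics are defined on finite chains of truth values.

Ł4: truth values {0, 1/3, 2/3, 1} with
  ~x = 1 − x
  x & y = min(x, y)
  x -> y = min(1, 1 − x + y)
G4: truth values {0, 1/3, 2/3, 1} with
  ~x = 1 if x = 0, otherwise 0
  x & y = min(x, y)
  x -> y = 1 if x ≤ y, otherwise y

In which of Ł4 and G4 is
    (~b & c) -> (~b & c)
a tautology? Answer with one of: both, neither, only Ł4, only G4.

In Ł4: every assignment gives 1 — tautology.
In G4: every assignment gives 1 — tautology.

both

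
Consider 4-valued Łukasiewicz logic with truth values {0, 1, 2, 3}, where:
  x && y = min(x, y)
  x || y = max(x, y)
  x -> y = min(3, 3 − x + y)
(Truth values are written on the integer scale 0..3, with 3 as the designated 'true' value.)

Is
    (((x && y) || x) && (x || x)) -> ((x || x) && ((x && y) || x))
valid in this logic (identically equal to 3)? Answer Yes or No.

x = 0, y = 0 ↦ 3
x = 0, y = 1 ↦ 3
x = 0, y = 2 ↦ 3
x = 0, y = 3 ↦ 3
x = 1, y = 0 ↦ 3
x = 1, y = 1 ↦ 3
x = 1, y = 2 ↦ 3
x = 1, y = 3 ↦ 3
x = 2, y = 0 ↦ 3
x = 2, y = 1 ↦ 3
x = 2, y = 2 ↦ 3
x = 2, y = 3 ↦ 3
x = 3, y = 0 ↦ 3
x = 3, y = 1 ↦ 3
x = 3, y = 2 ↦ 3
x = 3, y = 3 ↦ 3
Every assignment gives a value ≥ 3.

Yes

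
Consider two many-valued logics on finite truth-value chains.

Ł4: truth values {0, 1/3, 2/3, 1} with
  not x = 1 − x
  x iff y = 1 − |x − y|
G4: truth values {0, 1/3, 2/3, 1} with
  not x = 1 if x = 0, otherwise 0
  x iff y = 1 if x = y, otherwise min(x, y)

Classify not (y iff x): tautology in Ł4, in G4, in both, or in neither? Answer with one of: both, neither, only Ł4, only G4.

In Ł4: at x = 0, y = 0 the value is 0 — not a tautology.
In G4: at x = 0, y = 0 the value is 0 — not a tautology.

neither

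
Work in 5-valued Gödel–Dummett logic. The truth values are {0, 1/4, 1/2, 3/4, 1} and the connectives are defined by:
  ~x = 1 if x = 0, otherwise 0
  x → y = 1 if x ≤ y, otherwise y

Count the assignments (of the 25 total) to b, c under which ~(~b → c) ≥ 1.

1

value 1: 1 assignment (counts)
value 0: 24 assignments
So 1 of the 25 assignments meets the threshold.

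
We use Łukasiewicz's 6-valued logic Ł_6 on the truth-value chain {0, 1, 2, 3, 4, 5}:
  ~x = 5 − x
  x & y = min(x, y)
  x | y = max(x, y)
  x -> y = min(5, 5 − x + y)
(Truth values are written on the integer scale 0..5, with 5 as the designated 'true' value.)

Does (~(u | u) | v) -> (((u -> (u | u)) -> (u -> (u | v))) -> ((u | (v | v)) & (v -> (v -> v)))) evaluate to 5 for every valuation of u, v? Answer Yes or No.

Counterexample: take u = 0, v = 0.
u | u = 0 | 0 = 0
~(u | u) = ~0 = 5
~(u | u) | v = 5 | 0 = 5
u | u = 0 | 0 = 0
u -> (u | u) = 0 -> 0 = 5
u | v = 0 | 0 = 0
u -> (u | v) = 0 -> 0 = 5
(u -> (u | u)) -> (u -> (u | v)) = 5 -> 5 = 5
v | v = 0 | 0 = 0
u | (v | v) = 0 | 0 = 0
v -> v = 0 -> 0 = 5
v -> (v -> v) = 0 -> 5 = 5
(u | (v | v)) & (v -> (v -> v)) = 0 & 5 = 0
((u -> (u | u)) -> (u -> (u | v))) -> ((u | (v | v)) & (v -> (v -> v))) = 5 -> 0 = 0
(~(u | u) | v) -> (((u -> (u | u)) -> (u -> (u | v))) -> ((u | (v | v)) & (v -> (v -> v)))) = 5 -> 0 = 0
This gives 0 ≠ 5.

No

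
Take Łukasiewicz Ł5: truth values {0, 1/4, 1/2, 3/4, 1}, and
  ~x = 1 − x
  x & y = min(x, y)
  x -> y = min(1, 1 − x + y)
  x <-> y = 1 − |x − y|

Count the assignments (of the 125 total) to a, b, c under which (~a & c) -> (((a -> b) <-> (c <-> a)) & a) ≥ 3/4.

100

value 1: 90 assignments (counts)
value 3/4: 10 assignments (counts)
value 1/2: 15 assignments
value 1/4: 5 assignments
value 0: 5 assignments
So 100 of the 125 assignments meet the threshold.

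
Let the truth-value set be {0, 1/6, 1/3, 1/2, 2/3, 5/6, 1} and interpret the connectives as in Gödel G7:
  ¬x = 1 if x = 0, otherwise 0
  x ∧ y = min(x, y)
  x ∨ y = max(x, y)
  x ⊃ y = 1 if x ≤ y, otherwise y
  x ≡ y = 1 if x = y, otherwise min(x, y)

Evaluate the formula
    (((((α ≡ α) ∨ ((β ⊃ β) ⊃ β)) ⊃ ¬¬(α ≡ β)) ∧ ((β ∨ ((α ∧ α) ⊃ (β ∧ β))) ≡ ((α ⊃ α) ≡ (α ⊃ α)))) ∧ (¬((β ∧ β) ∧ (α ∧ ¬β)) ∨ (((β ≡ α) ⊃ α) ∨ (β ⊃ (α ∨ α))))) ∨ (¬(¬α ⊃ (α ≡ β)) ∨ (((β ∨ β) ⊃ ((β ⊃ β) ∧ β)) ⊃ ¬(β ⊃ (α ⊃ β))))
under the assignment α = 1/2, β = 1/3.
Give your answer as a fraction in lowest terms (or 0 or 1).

α ≡ α = 1/2 ≡ 1/2 = 1
β ⊃ β = 1/3 ⊃ 1/3 = 1
(β ⊃ β) ⊃ β = 1 ⊃ 1/3 = 1/3
(α ≡ α) ∨ ((β ⊃ β) ⊃ β) = 1 ∨ 1/3 = 1
α ≡ β = 1/2 ≡ 1/3 = 1/3
¬(α ≡ β) = ¬1/3 = 0
¬¬(α ≡ β) = ¬0 = 1
((α ≡ α) ∨ ((β ⊃ β) ⊃ β)) ⊃ ¬¬(α ≡ β) = 1 ⊃ 1 = 1
α ∧ α = 1/2 ∧ 1/2 = 1/2
β ∧ β = 1/3 ∧ 1/3 = 1/3
(α ∧ α) ⊃ (β ∧ β) = 1/2 ⊃ 1/3 = 1/3
β ∨ ((α ∧ α) ⊃ (β ∧ β)) = 1/3 ∨ 1/3 = 1/3
α ⊃ α = 1/2 ⊃ 1/2 = 1
α ⊃ α = 1/2 ⊃ 1/2 = 1
(α ⊃ α) ≡ (α ⊃ α) = 1 ≡ 1 = 1
(β ∨ ((α ∧ α) ⊃ (β ∧ β))) ≡ ((α ⊃ α) ≡ (α ⊃ α)) = 1/3 ≡ 1 = 1/3
(((α ≡ α) ∨ ((β ⊃ β) ⊃ β)) ⊃ ¬¬(α ≡ β)) ∧ ((β ∨ ((α ∧ α) ⊃ (β ∧ β))) ≡ ((α ⊃ α) ≡ (α ⊃ α))) = 1 ∧ 1/3 = 1/3
β ∧ β = 1/3 ∧ 1/3 = 1/3
¬β = ¬1/3 = 0
α ∧ ¬β = 1/2 ∧ 0 = 0
(β ∧ β) ∧ (α ∧ ¬β) = 1/3 ∧ 0 = 0
¬((β ∧ β) ∧ (α ∧ ¬β)) = ¬0 = 1
β ≡ α = 1/3 ≡ 1/2 = 1/3
(β ≡ α) ⊃ α = 1/3 ⊃ 1/2 = 1
α ∨ α = 1/2 ∨ 1/2 = 1/2
β ⊃ (α ∨ α) = 1/3 ⊃ 1/2 = 1
((β ≡ α) ⊃ α) ∨ (β ⊃ (α ∨ α)) = 1 ∨ 1 = 1
¬((β ∧ β) ∧ (α ∧ ¬β)) ∨ (((β ≡ α) ⊃ α) ∨ (β ⊃ (α ∨ α))) = 1 ∨ 1 = 1
((((α ≡ α) ∨ ((β ⊃ β) ⊃ β)) ⊃ ¬¬(α ≡ β)) ∧ ((β ∨ ((α ∧ α) ⊃ (β ∧ β))) ≡ ((α ⊃ α) ≡ (α ⊃ α)))) ∧ (¬((β ∧ β) ∧ (α ∧ ¬β)) ∨ (((β ≡ α) ⊃ α) ∨ (β ⊃ (α ∨ α)))) = 1/3 ∧ 1 = 1/3
¬α = ¬1/2 = 0
α ≡ β = 1/2 ≡ 1/3 = 1/3
¬α ⊃ (α ≡ β) = 0 ⊃ 1/3 = 1
¬(¬α ⊃ (α ≡ β)) = ¬1 = 0
β ∨ β = 1/3 ∨ 1/3 = 1/3
β ⊃ β = 1/3 ⊃ 1/3 = 1
(β ⊃ β) ∧ β = 1 ∧ 1/3 = 1/3
(β ∨ β) ⊃ ((β ⊃ β) ∧ β) = 1/3 ⊃ 1/3 = 1
α ⊃ β = 1/2 ⊃ 1/3 = 1/3
β ⊃ (α ⊃ β) = 1/3 ⊃ 1/3 = 1
¬(β ⊃ (α ⊃ β)) = ¬1 = 0
((β ∨ β) ⊃ ((β ⊃ β) ∧ β)) ⊃ ¬(β ⊃ (α ⊃ β)) = 1 ⊃ 0 = 0
¬(¬α ⊃ (α ≡ β)) ∨ (((β ∨ β) ⊃ ((β ⊃ β) ∧ β)) ⊃ ¬(β ⊃ (α ⊃ β))) = 0 ∨ 0 = 0
(((((α ≡ α) ∨ ((β ⊃ β) ⊃ β)) ⊃ ¬¬(α ≡ β)) ∧ ((β ∨ ((α ∧ α) ⊃ (β ∧ β))) ≡ ((α ⊃ α) ≡ (α ⊃ α)))) ∧ (¬((β ∧ β) ∧ (α ∧ ¬β)) ∨ (((β ≡ α) ⊃ α) ∨ (β ⊃ (α ∨ α))))) ∨ (¬(¬α ⊃ (α ≡ β)) ∨ (((β ∨ β) ⊃ ((β ⊃ β) ∧ β)) ⊃ ¬(β ⊃ (α ⊃ β)))) = 1/3 ∨ 0 = 1/3

1/3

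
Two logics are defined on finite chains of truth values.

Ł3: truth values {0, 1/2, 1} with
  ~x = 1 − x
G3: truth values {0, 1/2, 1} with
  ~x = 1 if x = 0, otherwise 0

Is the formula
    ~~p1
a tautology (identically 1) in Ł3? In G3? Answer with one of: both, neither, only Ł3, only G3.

In Ł3: at p1 = 0 the value is 0 — not a tautology.
In G3: at p1 = 0 the value is 0 — not a tautology.

neither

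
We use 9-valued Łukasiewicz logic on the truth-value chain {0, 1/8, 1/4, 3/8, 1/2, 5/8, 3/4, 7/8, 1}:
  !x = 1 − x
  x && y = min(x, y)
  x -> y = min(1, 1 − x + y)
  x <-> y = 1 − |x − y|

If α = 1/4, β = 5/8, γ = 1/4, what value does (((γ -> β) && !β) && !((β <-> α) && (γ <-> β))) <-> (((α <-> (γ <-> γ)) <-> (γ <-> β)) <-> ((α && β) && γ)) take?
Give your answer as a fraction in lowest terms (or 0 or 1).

3/4

γ -> β = 1/4 -> 5/8 = 1
!β = !5/8 = 3/8
(γ -> β) && !β = 1 && 3/8 = 3/8
β <-> α = 5/8 <-> 1/4 = 5/8
γ <-> β = 1/4 <-> 5/8 = 5/8
(β <-> α) && (γ <-> β) = 5/8 && 5/8 = 5/8
!((β <-> α) && (γ <-> β)) = !5/8 = 3/8
((γ -> β) && !β) && !((β <-> α) && (γ <-> β)) = 3/8 && 3/8 = 3/8
γ <-> γ = 1/4 <-> 1/4 = 1
α <-> (γ <-> γ) = 1/4 <-> 1 = 1/4
γ <-> β = 1/4 <-> 5/8 = 5/8
(α <-> (γ <-> γ)) <-> (γ <-> β) = 1/4 <-> 5/8 = 5/8
α && β = 1/4 && 5/8 = 1/4
(α && β) && γ = 1/4 && 1/4 = 1/4
((α <-> (γ <-> γ)) <-> (γ <-> β)) <-> ((α && β) && γ) = 5/8 <-> 1/4 = 5/8
(((γ -> β) && !β) && !((β <-> α) && (γ <-> β))) <-> (((α <-> (γ <-> γ)) <-> (γ <-> β)) <-> ((α && β) && γ)) = 3/8 <-> 5/8 = 3/4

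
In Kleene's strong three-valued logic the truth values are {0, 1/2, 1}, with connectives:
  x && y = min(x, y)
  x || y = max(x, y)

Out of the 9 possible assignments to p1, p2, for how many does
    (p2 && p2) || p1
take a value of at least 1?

5

p1 = 0, p2 = 0 ↦ 0  <
p1 = 0, p2 = 1/2 ↦ 1/2  <
p1 = 0, p2 = 1 ↦ 1  ≥
p1 = 1/2, p2 = 0 ↦ 1/2  <
p1 = 1/2, p2 = 1/2 ↦ 1/2  <
p1 = 1/2, p2 = 1 ↦ 1  ≥
p1 = 1, p2 = 0 ↦ 1  ≥
p1 = 1, p2 = 1/2 ↦ 1  ≥
p1 = 1, p2 = 1 ↦ 1  ≥
So 5 of the 9 assignments meet the threshold.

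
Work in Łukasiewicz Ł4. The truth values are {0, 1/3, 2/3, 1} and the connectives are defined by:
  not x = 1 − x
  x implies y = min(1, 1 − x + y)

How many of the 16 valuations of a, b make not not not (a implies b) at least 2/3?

a = 0, b = 0 ↦ 0  <
a = 0, b = 1/3 ↦ 0  <
a = 0, b = 2/3 ↦ 0  <
a = 0, b = 1 ↦ 0  <
a = 1/3, b = 0 ↦ 1/3  <
a = 1/3, b = 1/3 ↦ 0  <
a = 1/3, b = 2/3 ↦ 0  <
a = 1/3, b = 1 ↦ 0  <
a = 2/3, b = 0 ↦ 2/3  ≥
a = 2/3, b = 1/3 ↦ 1/3  <
a = 2/3, b = 2/3 ↦ 0  <
a = 2/3, b = 1 ↦ 0  <
a = 1, b = 0 ↦ 1  ≥
a = 1, b = 1/3 ↦ 2/3  ≥
a = 1, b = 2/3 ↦ 1/3  <
a = 1, b = 1 ↦ 0  <
So 3 of the 16 assignments meet the threshold.

3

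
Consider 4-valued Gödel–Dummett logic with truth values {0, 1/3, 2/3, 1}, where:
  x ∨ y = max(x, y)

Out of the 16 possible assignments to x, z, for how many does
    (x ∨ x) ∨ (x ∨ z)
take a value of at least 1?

x = 0, z = 0 ↦ 0  <
x = 0, z = 1/3 ↦ 1/3  <
x = 0, z = 2/3 ↦ 2/3  <
x = 0, z = 1 ↦ 1  ≥
x = 1/3, z = 0 ↦ 1/3  <
x = 1/3, z = 1/3 ↦ 1/3  <
x = 1/3, z = 2/3 ↦ 2/3  <
x = 1/3, z = 1 ↦ 1  ≥
x = 2/3, z = 0 ↦ 2/3  <
x = 2/3, z = 1/3 ↦ 2/3  <
x = 2/3, z = 2/3 ↦ 2/3  <
x = 2/3, z = 1 ↦ 1  ≥
x = 1, z = 0 ↦ 1  ≥
x = 1, z = 1/3 ↦ 1  ≥
x = 1, z = 2/3 ↦ 1  ≥
x = 1, z = 1 ↦ 1  ≥
So 7 of the 16 assignments meet the threshold.

7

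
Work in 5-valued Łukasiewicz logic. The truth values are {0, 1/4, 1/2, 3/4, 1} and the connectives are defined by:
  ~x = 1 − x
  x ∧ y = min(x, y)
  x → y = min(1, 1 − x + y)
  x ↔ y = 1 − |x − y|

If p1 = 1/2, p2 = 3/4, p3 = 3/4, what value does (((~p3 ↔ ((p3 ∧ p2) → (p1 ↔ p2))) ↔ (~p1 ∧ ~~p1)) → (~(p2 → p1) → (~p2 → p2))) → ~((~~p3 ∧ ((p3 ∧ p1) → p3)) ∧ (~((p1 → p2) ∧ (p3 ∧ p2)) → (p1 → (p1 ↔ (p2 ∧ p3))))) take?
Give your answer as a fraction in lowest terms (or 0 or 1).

1/4

~p3 = ~3/4 = 1/4
p3 ∧ p2 = 3/4 ∧ 3/4 = 3/4
p1 ↔ p2 = 1/2 ↔ 3/4 = 3/4
(p3 ∧ p2) → (p1 ↔ p2) = 3/4 → 3/4 = 1
~p3 ↔ ((p3 ∧ p2) → (p1 ↔ p2)) = 1/4 ↔ 1 = 1/4
~p1 = ~1/2 = 1/2
~p1 = ~1/2 = 1/2
~~p1 = ~1/2 = 1/2
~p1 ∧ ~~p1 = 1/2 ∧ 1/2 = 1/2
(~p3 ↔ ((p3 ∧ p2) → (p1 ↔ p2))) ↔ (~p1 ∧ ~~p1) = 1/4 ↔ 1/2 = 3/4
p2 → p1 = 3/4 → 1/2 = 3/4
~(p2 → p1) = ~3/4 = 1/4
~p2 = ~3/4 = 1/4
~p2 → p2 = 1/4 → 3/4 = 1
~(p2 → p1) → (~p2 → p2) = 1/4 → 1 = 1
((~p3 ↔ ((p3 ∧ p2) → (p1 ↔ p2))) ↔ (~p1 ∧ ~~p1)) → (~(p2 → p1) → (~p2 → p2)) = 3/4 → 1 = 1
~p3 = ~3/4 = 1/4
~~p3 = ~1/4 = 3/4
p3 ∧ p1 = 3/4 ∧ 1/2 = 1/2
(p3 ∧ p1) → p3 = 1/2 → 3/4 = 1
~~p3 ∧ ((p3 ∧ p1) → p3) = 3/4 ∧ 1 = 3/4
p1 → p2 = 1/2 → 3/4 = 1
p3 ∧ p2 = 3/4 ∧ 3/4 = 3/4
(p1 → p2) ∧ (p3 ∧ p2) = 1 ∧ 3/4 = 3/4
~((p1 → p2) ∧ (p3 ∧ p2)) = ~3/4 = 1/4
p2 ∧ p3 = 3/4 ∧ 3/4 = 3/4
p1 ↔ (p2 ∧ p3) = 1/2 ↔ 3/4 = 3/4
p1 → (p1 ↔ (p2 ∧ p3)) = 1/2 → 3/4 = 1
~((p1 → p2) ∧ (p3 ∧ p2)) → (p1 → (p1 ↔ (p2 ∧ p3))) = 1/4 → 1 = 1
(~~p3 ∧ ((p3 ∧ p1) → p3)) ∧ (~((p1 → p2) ∧ (p3 ∧ p2)) → (p1 → (p1 ↔ (p2 ∧ p3)))) = 3/4 ∧ 1 = 3/4
~((~~p3 ∧ ((p3 ∧ p1) → p3)) ∧ (~((p1 → p2) ∧ (p3 ∧ p2)) → (p1 → (p1 ↔ (p2 ∧ p3))))) = ~3/4 = 1/4
(((~p3 ↔ ((p3 ∧ p2) → (p1 ↔ p2))) ↔ (~p1 ∧ ~~p1)) → (~(p2 → p1) → (~p2 → p2))) → ~((~~p3 ∧ ((p3 ∧ p1) → p3)) ∧ (~((p1 → p2) ∧ (p3 ∧ p2)) → (p1 → (p1 ↔ (p2 ∧ p3))))) = 1 → 1/4 = 1/4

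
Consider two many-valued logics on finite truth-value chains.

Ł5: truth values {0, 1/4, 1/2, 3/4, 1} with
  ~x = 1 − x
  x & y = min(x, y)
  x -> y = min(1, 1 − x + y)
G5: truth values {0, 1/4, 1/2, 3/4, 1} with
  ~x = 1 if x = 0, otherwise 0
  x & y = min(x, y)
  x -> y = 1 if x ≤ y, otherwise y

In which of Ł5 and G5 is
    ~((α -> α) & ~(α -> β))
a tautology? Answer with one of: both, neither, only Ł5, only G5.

In Ł5: at α = 1/4, β = 0 the value is 3/4 — not a tautology.
In G5: at α = 1/4, β = 0 the value is 0 — not a tautology.

neither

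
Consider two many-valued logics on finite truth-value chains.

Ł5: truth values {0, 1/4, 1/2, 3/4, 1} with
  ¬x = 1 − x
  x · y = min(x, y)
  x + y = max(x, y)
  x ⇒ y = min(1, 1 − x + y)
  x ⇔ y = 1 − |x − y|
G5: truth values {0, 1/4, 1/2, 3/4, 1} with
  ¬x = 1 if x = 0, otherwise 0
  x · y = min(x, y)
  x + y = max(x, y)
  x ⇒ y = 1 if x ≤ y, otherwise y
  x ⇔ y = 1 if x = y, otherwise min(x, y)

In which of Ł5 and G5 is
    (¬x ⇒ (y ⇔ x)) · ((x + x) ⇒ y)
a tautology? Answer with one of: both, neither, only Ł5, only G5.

neither

In Ł5: at x = 0, y = 1/4 the value is 3/4 — not a tautology.
In G5: at x = 0, y = 1/4 the value is 0 — not a tautology.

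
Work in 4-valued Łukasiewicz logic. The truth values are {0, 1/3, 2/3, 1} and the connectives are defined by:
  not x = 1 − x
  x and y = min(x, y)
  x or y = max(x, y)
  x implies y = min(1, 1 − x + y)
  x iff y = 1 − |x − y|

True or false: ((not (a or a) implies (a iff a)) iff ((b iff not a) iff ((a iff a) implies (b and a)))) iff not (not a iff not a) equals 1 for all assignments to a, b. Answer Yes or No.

No

Counterexample: take a = 0, b = 0.
a or a = 0 or 0 = 0
not (a or a) = not 0 = 1
a iff a = 0 iff 0 = 1
not (a or a) implies (a iff a) = 1 implies 1 = 1
not a = not 0 = 1
b iff not a = 0 iff 1 = 0
a iff a = 0 iff 0 = 1
b and a = 0 and 0 = 0
(a iff a) implies (b and a) = 1 implies 0 = 0
(b iff not a) iff ((a iff a) implies (b and a)) = 0 iff 0 = 1
(not (a or a) implies (a iff a)) iff ((b iff not a) iff ((a iff a) implies (b and a))) = 1 iff 1 = 1
not a = not 0 = 1
not a = not 0 = 1
not a iff not a = 1 iff 1 = 1
not (not a iff not a) = not 1 = 0
((not (a or a) implies (a iff a)) iff ((b iff not a) iff ((a iff a) implies (b and a)))) iff not (not a iff not a) = 1 iff 0 = 0
This gives 0 ≠ 1.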